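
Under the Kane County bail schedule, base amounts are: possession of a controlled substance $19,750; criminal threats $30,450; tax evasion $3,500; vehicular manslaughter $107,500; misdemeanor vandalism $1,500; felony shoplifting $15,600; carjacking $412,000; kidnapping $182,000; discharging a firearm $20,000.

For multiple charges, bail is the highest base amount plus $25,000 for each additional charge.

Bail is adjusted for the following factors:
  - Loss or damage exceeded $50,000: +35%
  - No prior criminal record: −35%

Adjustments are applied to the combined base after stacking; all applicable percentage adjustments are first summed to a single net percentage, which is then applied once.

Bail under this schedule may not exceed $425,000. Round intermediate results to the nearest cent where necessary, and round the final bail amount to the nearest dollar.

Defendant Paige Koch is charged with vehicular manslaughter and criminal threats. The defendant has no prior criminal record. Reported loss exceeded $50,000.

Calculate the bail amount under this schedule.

Base amounts from the schedule: vehicular manslaughter $107,500; criminal threats $30,450.
Stacking rule: highest base plus $25,000 per additional charge. Highest is vehicular manslaughter at $107,500; 1 additional charge → +$25,000. Combined base = $132,500.
Net percentage adjustment: +35% −35% = +0%. $132,500 × 1 = $132,500.
$132,500 is within the $425,000 maximum.

$132,500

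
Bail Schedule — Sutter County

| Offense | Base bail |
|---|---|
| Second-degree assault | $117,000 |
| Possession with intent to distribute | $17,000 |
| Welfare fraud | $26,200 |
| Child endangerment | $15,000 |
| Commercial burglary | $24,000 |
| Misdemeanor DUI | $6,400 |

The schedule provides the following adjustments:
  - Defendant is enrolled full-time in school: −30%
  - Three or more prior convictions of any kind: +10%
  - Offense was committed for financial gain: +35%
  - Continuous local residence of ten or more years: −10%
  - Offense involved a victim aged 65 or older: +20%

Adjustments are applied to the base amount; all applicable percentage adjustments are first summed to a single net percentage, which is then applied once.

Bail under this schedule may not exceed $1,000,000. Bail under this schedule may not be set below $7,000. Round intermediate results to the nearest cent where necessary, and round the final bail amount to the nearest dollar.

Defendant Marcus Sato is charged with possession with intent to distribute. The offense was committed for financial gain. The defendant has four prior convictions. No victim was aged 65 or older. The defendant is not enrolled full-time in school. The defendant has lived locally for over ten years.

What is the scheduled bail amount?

$22,950

Base amounts from the schedule: possession with intent to distribute $17,000.
Single charge. Combined base = $17,000.
Net percentage adjustment: +10% +35% −10% = +35%. $17,000 × 1.35 = $22,950.
$22,950 is within the $1,000,000 maximum.
$22,950 is at or above the $7,000 minimum.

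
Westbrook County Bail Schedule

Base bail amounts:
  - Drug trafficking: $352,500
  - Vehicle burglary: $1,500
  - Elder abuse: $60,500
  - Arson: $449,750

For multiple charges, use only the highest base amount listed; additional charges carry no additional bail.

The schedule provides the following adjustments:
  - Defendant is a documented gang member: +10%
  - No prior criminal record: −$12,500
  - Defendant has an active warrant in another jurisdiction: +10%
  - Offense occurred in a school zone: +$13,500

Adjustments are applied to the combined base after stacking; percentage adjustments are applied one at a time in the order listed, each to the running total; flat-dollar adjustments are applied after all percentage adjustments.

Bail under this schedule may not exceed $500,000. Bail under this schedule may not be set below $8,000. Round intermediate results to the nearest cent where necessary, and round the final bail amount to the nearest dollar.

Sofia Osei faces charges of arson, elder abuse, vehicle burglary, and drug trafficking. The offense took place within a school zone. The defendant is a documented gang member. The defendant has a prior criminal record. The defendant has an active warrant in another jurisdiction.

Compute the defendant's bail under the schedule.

Base amounts from the schedule: arson $449,750; elder abuse $60,500; vehicle burglary $1,500; drug trafficking $352,500.
Stacking rule: use the highest base only. Highest is arson at $449,750. Combined base = $449,750.
Defendant is a documented gang member (+10%): $449,750 × 1.1 = $494,725.
Defendant has an active warrant in another jurisdiction (+10%): $494,725 × 1.1 = $544,197.50.
Offense occurred in a school zone (+$13,500 flat): $544,197.50 + $13,500 = $557,697.50.
Result $557,697.50 exceeds the maximum of $500,000; bail is capped at $500,000.
$500,000 is at or above the $8,000 minimum.

$500,000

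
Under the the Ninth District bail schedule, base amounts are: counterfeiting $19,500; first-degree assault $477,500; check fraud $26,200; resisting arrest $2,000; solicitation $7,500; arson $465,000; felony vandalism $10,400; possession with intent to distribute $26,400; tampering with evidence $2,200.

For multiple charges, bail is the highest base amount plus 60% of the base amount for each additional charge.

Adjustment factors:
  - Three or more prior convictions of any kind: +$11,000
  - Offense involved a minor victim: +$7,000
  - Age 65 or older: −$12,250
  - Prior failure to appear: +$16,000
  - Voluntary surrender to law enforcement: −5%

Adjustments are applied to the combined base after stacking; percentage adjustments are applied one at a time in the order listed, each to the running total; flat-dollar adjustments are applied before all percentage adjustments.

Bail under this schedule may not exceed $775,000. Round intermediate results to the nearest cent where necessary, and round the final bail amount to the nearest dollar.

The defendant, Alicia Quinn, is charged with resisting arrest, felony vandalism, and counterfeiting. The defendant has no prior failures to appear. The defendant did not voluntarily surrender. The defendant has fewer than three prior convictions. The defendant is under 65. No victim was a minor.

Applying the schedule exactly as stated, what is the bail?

$26,940

Base amounts from the schedule: resisting arrest $2,000; felony vandalism $10,400; counterfeiting $19,500.
Stacking rule: highest base plus 60% of each additional charge. Highest is counterfeiting at $19,500. Additional: $2,000 × 60% = $1,200; $10,400 × 60% = $6,240. Combined base = $19,500 + $7,440 = $26,940.
No adjustment factors apply to this defendant.
$26,940 is within the $775,000 maximum.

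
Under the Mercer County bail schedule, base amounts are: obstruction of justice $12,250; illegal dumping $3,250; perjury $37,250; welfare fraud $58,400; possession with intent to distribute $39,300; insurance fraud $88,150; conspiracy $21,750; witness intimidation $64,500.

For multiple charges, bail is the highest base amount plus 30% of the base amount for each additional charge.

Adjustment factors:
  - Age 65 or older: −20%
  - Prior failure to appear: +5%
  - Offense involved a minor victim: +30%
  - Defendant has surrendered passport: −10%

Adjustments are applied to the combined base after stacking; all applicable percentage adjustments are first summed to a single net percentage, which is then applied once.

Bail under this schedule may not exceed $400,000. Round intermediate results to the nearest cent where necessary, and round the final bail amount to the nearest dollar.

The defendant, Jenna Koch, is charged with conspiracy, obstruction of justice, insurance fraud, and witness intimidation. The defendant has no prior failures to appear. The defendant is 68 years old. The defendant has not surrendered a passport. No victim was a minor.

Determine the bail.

$94,160

Base amounts from the schedule: conspiracy $21,750; obstruction of justice $12,250; insurance fraud $88,150; witness intimidation $64,500.
Stacking rule: highest base plus 30% of each additional charge. Highest is insurance fraud at $88,150. Additional: $21,750 × 30% = $6,525; $12,250 × 30% = $3,675; $64,500 × 30% = $19,350. Combined base = $88,150 + $29,550 = $117,700.
Age 65 or older (−20%): $117,700 × 0.8 = $94,160.
$94,160 is within the $400,000 maximum.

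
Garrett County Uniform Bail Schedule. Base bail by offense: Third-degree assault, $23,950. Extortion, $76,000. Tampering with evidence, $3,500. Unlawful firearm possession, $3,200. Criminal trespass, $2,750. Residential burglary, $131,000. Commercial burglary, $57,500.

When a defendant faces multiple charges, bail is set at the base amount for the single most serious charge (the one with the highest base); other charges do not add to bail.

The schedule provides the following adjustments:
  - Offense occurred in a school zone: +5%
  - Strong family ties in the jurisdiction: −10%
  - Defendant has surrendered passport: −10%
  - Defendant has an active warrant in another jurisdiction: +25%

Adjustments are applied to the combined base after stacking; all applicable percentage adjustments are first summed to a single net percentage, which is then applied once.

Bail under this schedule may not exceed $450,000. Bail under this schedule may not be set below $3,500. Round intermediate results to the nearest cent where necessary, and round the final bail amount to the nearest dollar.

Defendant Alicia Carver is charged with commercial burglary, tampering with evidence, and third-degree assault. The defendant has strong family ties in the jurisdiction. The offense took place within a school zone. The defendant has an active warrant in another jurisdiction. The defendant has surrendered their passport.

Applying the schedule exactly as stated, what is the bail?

$63,250

Base amounts from the schedule: commercial burglary $57,500; tampering with evidence $3,500; third-degree assault $23,950.
Stacking rule: use the highest base only. Highest is commercial burglary at $57,500. Combined base = $57,500.
Net percentage adjustment: +5% −10% −10% +25% = +10%. $57,500 × 1.1 = $63,250.
$63,250 is within the $450,000 maximum.
$63,250 is at or above the $3,500 minimum.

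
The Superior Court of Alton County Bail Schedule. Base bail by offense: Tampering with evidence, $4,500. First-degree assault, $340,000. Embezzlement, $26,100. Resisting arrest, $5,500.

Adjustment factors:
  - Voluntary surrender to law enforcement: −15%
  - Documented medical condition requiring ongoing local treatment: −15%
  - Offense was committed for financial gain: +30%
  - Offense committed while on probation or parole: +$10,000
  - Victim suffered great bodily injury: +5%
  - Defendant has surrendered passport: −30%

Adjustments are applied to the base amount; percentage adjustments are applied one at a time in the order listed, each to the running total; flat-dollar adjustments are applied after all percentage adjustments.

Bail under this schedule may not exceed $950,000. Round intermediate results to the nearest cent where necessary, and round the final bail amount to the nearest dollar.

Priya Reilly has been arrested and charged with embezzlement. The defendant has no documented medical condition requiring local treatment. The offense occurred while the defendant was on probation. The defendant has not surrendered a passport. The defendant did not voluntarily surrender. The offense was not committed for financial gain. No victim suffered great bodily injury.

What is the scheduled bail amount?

Base amounts from the schedule: embezzlement $26,100.
Single charge. Combined base = $26,100.
Offense committed while on probation or parole (+$10,000 flat): $26,100 + $10,000 = $36,100.
$36,100 is within the $950,000 maximum.

$36,100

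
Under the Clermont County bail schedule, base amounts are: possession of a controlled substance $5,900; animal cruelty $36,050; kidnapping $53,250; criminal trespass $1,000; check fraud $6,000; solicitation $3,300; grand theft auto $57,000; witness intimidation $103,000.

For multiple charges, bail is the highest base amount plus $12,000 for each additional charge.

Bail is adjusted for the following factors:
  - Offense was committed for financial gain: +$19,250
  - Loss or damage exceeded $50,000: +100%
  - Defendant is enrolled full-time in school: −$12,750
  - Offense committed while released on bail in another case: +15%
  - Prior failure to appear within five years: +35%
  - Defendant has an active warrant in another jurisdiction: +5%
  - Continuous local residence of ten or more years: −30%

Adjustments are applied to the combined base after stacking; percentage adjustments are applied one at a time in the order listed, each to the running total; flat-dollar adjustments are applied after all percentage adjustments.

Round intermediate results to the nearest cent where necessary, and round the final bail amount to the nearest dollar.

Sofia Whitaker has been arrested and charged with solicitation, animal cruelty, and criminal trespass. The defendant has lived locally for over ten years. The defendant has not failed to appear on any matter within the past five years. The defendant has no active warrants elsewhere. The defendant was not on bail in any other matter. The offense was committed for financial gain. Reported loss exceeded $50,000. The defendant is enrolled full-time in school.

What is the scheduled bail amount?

Base amounts from the schedule: solicitation $3,300; animal cruelty $36,050; criminal trespass $1,000.
Stacking rule: highest base plus $12,000 per additional charge. Highest is animal cruelty at $36,050; 2 additional charges → +$24,000. Combined base = $60,050.
Loss or damage exceeded $50,000 (+100%): $60,050 × 2 = $120,100.
Continuous local residence of ten or more years (−30%): $120,100 × 0.7 = $84,070.
Offense was committed for financial gain (+$19,250 flat): $84,070 + $19,250 = $103,320.
Defendant is enrolled full-time in school (−$12,750 flat): $103,320 − $12,750 = $90,570.

$90,570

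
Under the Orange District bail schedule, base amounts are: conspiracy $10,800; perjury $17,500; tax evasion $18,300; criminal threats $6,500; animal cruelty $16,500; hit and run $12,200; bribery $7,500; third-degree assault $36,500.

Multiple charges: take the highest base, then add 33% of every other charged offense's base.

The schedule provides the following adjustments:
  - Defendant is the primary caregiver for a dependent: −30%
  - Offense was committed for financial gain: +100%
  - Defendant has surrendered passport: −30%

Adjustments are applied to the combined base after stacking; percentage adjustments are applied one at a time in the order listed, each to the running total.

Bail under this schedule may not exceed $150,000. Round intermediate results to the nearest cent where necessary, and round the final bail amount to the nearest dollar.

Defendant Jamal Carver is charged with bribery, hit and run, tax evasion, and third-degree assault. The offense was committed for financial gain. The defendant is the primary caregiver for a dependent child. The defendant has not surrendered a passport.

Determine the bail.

$68,656

Base amounts from the schedule: bribery $7,500; hit and run $12,200; tax evasion $18,300; third-degree assault $36,500.
Stacking rule: highest base plus 33% of each additional charge. Highest is third-degree assault at $36,500. Additional: $7,500 × 33% = $2,475; $12,200 × 33% = $4,026; $18,300 × 33% = $6,039. Combined base = $36,500 + $12,540 = $49,040.
Defendant is the primary caregiver for a dependent (−30%): $49,040 × 0.7 = $34,328.
Offense was committed for financial gain (+100%): $34,328 × 2 = $68,656.
$68,656 is within the $150,000 maximum.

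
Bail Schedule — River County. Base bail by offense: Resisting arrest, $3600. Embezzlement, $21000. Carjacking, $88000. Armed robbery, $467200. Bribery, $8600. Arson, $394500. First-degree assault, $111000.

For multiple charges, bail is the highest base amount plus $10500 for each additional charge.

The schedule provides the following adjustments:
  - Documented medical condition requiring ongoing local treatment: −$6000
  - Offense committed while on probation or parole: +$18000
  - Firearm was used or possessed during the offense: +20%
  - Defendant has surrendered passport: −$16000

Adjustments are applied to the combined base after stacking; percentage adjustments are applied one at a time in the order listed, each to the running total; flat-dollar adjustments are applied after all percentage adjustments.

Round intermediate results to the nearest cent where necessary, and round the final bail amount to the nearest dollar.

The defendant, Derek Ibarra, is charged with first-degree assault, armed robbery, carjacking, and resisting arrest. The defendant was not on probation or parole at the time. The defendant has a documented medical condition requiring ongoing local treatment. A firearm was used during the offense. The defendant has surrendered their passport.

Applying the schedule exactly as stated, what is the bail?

$576440

Base amounts from the schedule: first-degree assault $111000; armed robbery $467200; carjacking $88000; resisting arrest $3600.
Stacking rule: highest base plus $10500 per additional charge. Highest is armed robbery at $467200; 3 additional charges → +$31500. Combined base = $498700.
Firearm was used or possessed during the offense (+20%): $498700 × 1.2 = $598440.
Documented medical condition requiring ongoing local treatment (−$6000 flat): $598440 − $6000 = $592440.
Defendant has surrendered passport (−$16000 flat): $592440 − $16000 = $576440.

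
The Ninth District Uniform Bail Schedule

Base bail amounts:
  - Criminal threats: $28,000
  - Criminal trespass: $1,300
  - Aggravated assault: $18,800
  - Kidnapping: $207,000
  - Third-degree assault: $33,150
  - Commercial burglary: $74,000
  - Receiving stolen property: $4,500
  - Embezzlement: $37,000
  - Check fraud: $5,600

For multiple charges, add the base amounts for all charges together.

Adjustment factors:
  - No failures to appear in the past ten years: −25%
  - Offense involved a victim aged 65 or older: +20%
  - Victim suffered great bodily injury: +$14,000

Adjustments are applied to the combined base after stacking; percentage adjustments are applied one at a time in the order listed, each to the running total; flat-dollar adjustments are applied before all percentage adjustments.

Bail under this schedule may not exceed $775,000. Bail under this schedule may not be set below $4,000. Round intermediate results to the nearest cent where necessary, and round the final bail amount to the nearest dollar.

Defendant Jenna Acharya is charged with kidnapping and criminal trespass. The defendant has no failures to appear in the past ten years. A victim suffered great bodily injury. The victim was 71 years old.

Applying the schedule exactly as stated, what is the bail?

$200,070

Base amounts from the schedule: kidnapping $207,000; criminal trespass $1,300.
Stacking rule: sum of all bases. $207,000 + $1,300 = $208,300.
Victim suffered great bodily injury (+$14,000 flat): $208,300 + $14,000 = $222,300.
No failures to appear in the past ten years (−25%): $222,300 × 0.75 = $166,725.
Offense involved a victim aged 65 or older (+20%): $166,725 × 1.2 = $200,070.
$200,070 is within the $775,000 maximum.
$200,070 is at or above the $4,000 minimum.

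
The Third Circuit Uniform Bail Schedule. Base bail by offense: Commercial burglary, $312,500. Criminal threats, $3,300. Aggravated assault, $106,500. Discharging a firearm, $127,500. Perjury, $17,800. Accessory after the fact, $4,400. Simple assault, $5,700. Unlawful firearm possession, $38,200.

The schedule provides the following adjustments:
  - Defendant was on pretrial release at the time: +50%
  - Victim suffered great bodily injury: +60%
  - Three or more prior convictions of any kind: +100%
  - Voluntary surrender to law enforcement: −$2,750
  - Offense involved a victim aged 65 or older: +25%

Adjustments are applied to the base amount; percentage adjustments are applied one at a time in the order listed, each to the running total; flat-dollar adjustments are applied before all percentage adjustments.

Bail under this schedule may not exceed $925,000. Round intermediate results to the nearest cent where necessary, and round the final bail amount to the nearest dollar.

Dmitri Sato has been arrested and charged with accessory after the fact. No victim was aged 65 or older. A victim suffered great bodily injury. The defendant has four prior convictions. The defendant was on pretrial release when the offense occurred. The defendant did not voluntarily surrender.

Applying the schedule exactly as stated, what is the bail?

Base amounts from the schedule: accessory after the fact $4,400.
Single charge. Combined base = $4,400.
Defendant was on pretrial release at the time (+50%): $4,400 × 1.5 = $6,600.
Victim suffered great bodily injury (+60%): $6,600 × 1.6 = $10,560.
Three or more prior convictions of any kind (+100%): $10,560 × 2 = $21,120.
$21,120 is within the $925,000 maximum.

$21,120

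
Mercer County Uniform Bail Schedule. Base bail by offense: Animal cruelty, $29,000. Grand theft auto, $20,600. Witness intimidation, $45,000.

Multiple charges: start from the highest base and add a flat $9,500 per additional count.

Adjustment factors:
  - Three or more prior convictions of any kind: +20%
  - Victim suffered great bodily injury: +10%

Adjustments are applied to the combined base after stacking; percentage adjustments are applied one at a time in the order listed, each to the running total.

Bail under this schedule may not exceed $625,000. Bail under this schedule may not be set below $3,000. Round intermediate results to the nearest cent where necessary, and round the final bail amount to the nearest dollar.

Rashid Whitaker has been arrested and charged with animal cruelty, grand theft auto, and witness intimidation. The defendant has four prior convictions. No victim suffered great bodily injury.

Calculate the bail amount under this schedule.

Base amounts from the schedule: animal cruelty $29,000; grand theft auto $20,600; witness intimidation $45,000.
Stacking rule: highest base plus $9,500 per additional charge. Highest is witness intimidation at $45,000; 2 additional charges → +$19,000. Combined base = $64,000.
Three or more prior convictions of any kind (+20%): $64,000 × 1.2 = $76,800.
$76,800 is within the $625,000 maximum.
$76,800 is at or above the $3,000 minimum.

$76,800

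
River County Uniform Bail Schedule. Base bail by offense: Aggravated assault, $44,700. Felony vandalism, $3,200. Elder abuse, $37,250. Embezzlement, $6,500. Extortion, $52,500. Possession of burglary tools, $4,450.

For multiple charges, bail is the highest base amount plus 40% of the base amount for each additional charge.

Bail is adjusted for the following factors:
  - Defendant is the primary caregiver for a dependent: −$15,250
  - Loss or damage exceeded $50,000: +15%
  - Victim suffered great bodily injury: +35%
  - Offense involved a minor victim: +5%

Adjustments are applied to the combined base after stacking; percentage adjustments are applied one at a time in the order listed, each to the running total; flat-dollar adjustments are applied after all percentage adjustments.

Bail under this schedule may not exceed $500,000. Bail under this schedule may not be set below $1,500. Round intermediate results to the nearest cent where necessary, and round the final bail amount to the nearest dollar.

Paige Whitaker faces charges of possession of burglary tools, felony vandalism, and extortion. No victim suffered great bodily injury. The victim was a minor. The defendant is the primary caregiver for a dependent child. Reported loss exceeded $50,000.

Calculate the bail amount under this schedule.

Base amounts from the schedule: possession of burglary tools $4,450; felony vandalism $3,200; extortion $52,500.
Stacking rule: highest base plus 40% of each additional charge. Highest is extortion at $52,500. Additional: $4,450 × 40% = $1,780; $3,200 × 40% = $1,280. Combined base = $52,500 + $3,060 = $55,560.
Loss or damage exceeded $50,000 (+15%): $55,560 × 1.15 = $63,894.
Offense involved a minor victim (+5%): $63,894 × 1.05 = $67,088.70.
Defendant is the primary caregiver for a dependent (−$15,250 flat): $67,088.70 − $15,250 = $51,838.70.
$51,838.70 is within the $500,000 maximum.
$51,838.70 is at or above the $1,500 minimum.
Rounded to the nearest dollar: $51,839.

$51,839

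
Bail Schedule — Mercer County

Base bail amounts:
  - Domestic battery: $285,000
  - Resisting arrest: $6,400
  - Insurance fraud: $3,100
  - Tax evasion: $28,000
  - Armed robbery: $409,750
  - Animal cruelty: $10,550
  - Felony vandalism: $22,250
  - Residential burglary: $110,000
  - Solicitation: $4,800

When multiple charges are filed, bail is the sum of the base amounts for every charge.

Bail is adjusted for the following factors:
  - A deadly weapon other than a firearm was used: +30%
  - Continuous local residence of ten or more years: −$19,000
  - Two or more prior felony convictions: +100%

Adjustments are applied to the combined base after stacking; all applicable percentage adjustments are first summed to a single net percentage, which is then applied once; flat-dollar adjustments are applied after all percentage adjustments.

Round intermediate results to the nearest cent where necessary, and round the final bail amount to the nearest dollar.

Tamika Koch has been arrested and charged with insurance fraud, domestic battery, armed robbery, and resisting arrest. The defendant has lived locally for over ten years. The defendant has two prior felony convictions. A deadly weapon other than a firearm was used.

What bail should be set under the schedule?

$1,600,775

Base amounts from the schedule: insurance fraud $3,100; domestic battery $285,000; armed robbery $409,750; resisting arrest $6,400.
Stacking rule: sum of all bases. $3,100 + $285,000 + $409,750 + $6,400 = $704,250.
Net percentage adjustment: +30% +100% = +130%. $704,250 × 2.3 = $1,619,775.
Continuous local residence of ten or more years (−$19,000 flat): $1,619,775 − $19,000 = $1,600,775.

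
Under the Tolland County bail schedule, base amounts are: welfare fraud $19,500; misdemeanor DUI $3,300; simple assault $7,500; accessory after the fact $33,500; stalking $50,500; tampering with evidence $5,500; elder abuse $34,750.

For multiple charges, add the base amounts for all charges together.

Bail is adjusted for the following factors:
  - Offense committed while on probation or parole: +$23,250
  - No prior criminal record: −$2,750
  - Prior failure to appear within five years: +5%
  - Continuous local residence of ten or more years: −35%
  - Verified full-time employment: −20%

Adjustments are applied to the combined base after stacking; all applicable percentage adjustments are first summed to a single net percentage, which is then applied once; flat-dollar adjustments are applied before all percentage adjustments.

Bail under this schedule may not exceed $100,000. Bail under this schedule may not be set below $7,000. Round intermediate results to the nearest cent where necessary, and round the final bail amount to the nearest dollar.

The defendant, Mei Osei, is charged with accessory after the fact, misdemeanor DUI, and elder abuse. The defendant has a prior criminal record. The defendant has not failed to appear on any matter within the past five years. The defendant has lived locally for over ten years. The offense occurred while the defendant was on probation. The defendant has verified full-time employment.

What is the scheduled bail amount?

$42,660

Base amounts from the schedule: accessory after the fact $33,500; misdemeanor DUI $3,300; elder abuse $34,750.
Stacking rule: sum of all bases. $33,500 + $3,300 + $34,750 = $71,550.
Offense committed while on probation or parole (+$23,250 flat): $71,550 + $23,250 = $94,800.
Net percentage adjustment: −35% −20% = −55%. $94,800 × 0.45 = $42,660.
$42,660 is within the $100,000 maximum.
$42,660 is at or above the $7,000 minimum.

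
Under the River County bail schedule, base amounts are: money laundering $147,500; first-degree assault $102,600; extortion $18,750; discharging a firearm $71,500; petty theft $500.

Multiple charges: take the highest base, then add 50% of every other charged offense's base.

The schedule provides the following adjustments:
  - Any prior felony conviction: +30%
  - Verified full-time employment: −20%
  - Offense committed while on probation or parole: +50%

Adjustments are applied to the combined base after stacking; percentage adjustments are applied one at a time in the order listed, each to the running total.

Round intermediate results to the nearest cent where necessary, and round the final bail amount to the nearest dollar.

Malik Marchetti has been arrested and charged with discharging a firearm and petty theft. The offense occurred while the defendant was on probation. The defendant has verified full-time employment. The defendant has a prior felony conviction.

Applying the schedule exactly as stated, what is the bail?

$111,930

Base amounts from the schedule: discharging a firearm $71,500; petty theft $500.
Stacking rule: highest base plus 50% of each additional charge. Highest is discharging a firearm at $71,500. Additional: $500 × 50% = $250. Combined base = $71,500 + $250 = $71,750.
Any prior felony conviction (+30%): $71,750 × 1.3 = $93,275.
Verified full-time employment (−20%): $93,275 × 0.8 = $74,620.
Offense committed while on probation or parole (+50%): $74,620 × 1.5 = $111,930.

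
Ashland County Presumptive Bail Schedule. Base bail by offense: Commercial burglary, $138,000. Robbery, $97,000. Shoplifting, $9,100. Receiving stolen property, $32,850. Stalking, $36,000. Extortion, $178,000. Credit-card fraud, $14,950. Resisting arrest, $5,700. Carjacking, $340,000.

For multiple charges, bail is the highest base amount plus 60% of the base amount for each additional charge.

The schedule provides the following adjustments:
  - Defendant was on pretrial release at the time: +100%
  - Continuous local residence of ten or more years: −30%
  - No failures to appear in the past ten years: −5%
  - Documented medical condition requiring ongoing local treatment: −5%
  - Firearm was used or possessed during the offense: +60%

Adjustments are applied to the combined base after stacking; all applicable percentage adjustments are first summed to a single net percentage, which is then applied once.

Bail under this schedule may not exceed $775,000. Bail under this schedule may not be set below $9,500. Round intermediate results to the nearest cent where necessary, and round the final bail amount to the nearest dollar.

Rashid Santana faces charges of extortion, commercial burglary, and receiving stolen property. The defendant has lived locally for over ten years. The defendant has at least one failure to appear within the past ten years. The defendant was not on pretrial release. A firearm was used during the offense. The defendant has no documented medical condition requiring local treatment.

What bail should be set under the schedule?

Base amounts from the schedule: extortion $178,000; commercial burglary $138,000; receiving stolen property $32,850.
Stacking rule: highest base plus 60% of each additional charge. Highest is extortion at $178,000. Additional: $138,000 × 60% = $82,800; $32,850 × 60% = $19,710. Combined base = $178,000 + $102,510 = $280,510.
Net percentage adjustment: −30% +60% = +30%. $280,510 × 1.3 = $364,663.
$364,663 is within the $775,000 maximum.
$364,663 is at or above the $9,500 minimum.

$364,663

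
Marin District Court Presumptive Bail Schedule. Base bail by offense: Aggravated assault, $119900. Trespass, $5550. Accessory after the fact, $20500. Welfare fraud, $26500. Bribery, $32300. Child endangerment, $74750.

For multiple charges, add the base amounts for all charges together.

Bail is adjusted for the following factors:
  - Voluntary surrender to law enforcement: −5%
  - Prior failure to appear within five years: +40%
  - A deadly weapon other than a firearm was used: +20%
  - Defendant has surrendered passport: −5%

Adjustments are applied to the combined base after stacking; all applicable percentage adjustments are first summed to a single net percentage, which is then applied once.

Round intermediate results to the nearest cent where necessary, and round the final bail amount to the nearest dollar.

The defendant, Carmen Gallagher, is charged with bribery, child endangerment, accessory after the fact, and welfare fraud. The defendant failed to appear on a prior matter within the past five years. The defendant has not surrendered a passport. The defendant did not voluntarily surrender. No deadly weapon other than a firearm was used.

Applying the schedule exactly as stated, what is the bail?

Base amounts from the schedule: bribery $32300; child endangerment $74750; accessory after the fact $20500; welfare fraud $26500.
Stacking rule: sum of all bases. $32300 + $74750 + $20500 + $26500 = $154050.
Prior failure to appear within five years (+40%): $154050 × 1.4 = $215670.

$215670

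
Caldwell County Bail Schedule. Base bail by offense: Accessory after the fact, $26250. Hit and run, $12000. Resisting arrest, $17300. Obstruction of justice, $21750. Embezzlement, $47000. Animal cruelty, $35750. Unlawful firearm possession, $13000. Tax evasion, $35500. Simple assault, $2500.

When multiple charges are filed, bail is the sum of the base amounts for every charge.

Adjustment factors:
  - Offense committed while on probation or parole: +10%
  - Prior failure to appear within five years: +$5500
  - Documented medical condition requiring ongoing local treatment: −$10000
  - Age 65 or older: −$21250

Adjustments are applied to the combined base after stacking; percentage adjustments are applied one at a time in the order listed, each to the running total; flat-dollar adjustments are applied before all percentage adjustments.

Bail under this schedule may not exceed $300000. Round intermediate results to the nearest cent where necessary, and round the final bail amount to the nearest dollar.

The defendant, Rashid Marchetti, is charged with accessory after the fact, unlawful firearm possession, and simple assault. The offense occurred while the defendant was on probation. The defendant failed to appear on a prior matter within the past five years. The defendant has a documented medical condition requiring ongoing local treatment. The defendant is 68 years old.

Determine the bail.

Base amounts from the schedule: accessory after the fact $26250; unlawful firearm possession $13000; simple assault $2500.
Stacking rule: sum of all bases. $26250 + $13000 + $2500 = $41750.
Prior failure to appear within five years (+$5500 flat): $41750 + $5500 = $47250.
Documented medical condition requiring ongoing local treatment (−$10000 flat): $47250 − $10000 = $37250.
Age 65 or older (−$21250 flat): $37250 − $21250 = $16000.
Offense committed while on probation or parole (+10%): $16000 × 1.1 = $17600.
$17600 is within the $300000 maximum.

$17600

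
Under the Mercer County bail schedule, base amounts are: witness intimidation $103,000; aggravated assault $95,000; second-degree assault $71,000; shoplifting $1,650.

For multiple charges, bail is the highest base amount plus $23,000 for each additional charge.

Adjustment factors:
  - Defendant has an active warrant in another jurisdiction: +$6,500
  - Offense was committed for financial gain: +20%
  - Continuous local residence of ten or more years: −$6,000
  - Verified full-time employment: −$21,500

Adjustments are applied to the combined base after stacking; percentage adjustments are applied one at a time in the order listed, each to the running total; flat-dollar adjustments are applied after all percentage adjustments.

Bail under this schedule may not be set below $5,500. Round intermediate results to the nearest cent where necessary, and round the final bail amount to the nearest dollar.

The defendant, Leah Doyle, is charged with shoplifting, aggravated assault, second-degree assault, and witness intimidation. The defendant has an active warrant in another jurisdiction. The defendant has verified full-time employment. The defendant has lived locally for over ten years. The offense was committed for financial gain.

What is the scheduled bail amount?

$185,400

Base amounts from the schedule: shoplifting $1,650; aggravated assault $95,000; second-degree assault $71,000; witness intimidation $103,000.
Stacking rule: highest base plus $23,000 per additional charge. Highest is witness intimidation at $103,000; 3 additional charges → +$69,000. Combined base = $172,000.
Offense was committed for financial gain (+20%): $172,000 × 1.2 = $206,400.
Defendant has an active warrant in another jurisdiction (+$6,500 flat): $206,400 + $6,500 = $212,900.
Continuous local residence of ten or more years (−$6,000 flat): $212,900 − $6,000 = $206,900.
Verified full-time employment (−$21,500 flat): $206,900 − $21,500 = $185,400.
$185,400 is at or above the $5,500 minimum.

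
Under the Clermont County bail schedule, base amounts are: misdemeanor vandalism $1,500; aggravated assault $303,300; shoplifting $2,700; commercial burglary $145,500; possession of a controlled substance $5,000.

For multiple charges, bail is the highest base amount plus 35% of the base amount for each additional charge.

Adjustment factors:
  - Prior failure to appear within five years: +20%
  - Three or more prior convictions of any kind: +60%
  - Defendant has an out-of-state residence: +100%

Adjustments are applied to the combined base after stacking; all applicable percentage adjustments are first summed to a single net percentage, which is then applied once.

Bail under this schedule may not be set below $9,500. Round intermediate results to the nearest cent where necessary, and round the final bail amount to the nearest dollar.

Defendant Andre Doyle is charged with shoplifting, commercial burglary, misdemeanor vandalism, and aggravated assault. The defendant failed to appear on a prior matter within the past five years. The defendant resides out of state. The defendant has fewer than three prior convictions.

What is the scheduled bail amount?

Base amounts from the schedule: shoplifting $2,700; commercial burglary $145,500; misdemeanor vandalism $1,500; aggravated assault $303,300.
Stacking rule: highest base plus 35% of each additional charge. Highest is aggravated assault at $303,300. Additional: $2,700 × 35% = $945; $145,500 × 35% = $50,925; $1,500 × 35% = $525. Combined base = $303,300 + $52,395 = $355,695.
Net percentage adjustment: +20% +100% = +120%. $355,695 × 2.2 = $782,529.
$782,529 is at or above the $9,500 minimum.

$782,529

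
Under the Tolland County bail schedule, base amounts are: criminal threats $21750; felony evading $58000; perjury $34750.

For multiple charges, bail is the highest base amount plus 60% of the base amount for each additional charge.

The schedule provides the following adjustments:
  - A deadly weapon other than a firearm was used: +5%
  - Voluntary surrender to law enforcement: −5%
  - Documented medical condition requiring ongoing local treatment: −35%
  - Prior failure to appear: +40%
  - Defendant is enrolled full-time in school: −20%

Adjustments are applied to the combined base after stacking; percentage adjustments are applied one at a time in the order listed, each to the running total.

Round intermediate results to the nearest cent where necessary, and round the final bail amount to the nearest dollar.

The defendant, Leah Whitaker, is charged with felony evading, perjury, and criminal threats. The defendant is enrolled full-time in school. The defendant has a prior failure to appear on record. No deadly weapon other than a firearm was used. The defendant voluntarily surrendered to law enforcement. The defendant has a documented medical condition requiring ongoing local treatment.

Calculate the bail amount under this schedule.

$63558

Base amounts from the schedule: felony evading $58000; perjury $34750; criminal threats $21750.
Stacking rule: highest base plus 60% of each additional charge. Highest is felony evading at $58000. Additional: $34750 × 60% = $20850; $21750 × 60% = $13050. Combined base = $58000 + $33900 = $91900.
Voluntary surrender to law enforcement (−5%): $91900 × 0.95 = $87305.
Documented medical condition requiring ongoing local treatment (−35%): $87305 × 0.65 = $56748.25.
Prior failure to appear (+40%): $56748.25 × 1.4 = $79447.55.
Defendant is enrolled full-time in school (−20%): $79447.55 × 0.8 = $63558.04.
Rounded to the nearest dollar: $63558.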